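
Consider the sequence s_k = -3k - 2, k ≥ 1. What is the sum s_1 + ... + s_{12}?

Over k = 1..12: Σk = 78.
Total = (-3)·78 + (-2)·12 = -258.

-258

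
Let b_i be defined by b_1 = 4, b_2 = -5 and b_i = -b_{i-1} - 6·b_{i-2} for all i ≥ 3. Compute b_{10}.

b_3 = -19; b_4 = 49; b_5 = 65; b_6 = -359; b_7 = -31; b_8 = 2185; b_9 = -1999; b_{10} = -11111.

-11111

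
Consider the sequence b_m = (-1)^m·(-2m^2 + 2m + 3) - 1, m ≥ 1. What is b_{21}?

(-1)^21 = -1; -2m^2 + 2m + 3 at m=21 is -837; so b_{21} = 836.

836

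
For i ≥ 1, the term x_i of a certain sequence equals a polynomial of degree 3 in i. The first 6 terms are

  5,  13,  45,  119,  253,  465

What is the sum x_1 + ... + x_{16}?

47240

1st diffs: 8, 32, 74, 134, 212.
2nd diffs: 24, 42, 60, 78.
3rd diffs: 18, 18, 18 (constant).
So x_i = 3i^3 - 6i^2 + 5i + 3.
Continuing: …, 773, 1195, 1749, 2453, …, x_{16} = 10835.
Summing i = 1..16 (16 terms) gives 47240.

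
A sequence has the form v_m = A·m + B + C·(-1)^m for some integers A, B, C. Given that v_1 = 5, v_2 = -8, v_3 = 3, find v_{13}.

The three given values yield: A + B - C = 5; 2A + B + C = -8; 3A + B - C = 3.
Subtracting the first from the second: A + 2C = -13.
Subtracting the second from the third: A - 2C = 11.
Solving: C = -6, A = -1, then B = 0.
So v_m = -1·m + 0 + (-6)·(-1)^m; at m=13 this is -7.

-7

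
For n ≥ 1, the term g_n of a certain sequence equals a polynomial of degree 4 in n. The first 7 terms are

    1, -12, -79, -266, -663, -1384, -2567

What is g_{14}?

-40416

1st diffs: -13, -67, -187, -397, -721, -1183.
2nd diffs: -54, -120, -210, -324, -462.
3rd diffs: -66, -90, -114, -138.
4th diffs: -24, -24, -24 (constant).
So g_n = -n^4 - n^3 + 4n^2 - 3n + 2.
Evaluating at n = 14 gives g_{14} = -40416.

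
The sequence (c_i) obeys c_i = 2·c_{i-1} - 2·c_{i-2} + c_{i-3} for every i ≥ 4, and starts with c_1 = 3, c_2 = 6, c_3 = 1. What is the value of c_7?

Compute successive terms:
c_4 = -7  c_5 = -10  c_6 = -5  c_7 = 3.

3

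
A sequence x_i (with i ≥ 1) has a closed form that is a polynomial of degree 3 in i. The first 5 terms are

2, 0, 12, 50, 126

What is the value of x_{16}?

1st diffs: -2, 12, 38, 76.
2nd diffs: 14, 26, 38.
3rd diffs: 12, 12 (constant).
Newton forward-difference form: x_i = 2 + (-2)·C(i-1,1) + 14·C(i-1,2) + 12·C(i-1,3).
At i = 16: i-1 = 15, so x_{16} = 2 - 30 + 1470 + 5460 = 6902.

6902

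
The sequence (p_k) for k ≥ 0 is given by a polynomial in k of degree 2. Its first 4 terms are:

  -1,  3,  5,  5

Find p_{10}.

1st diffs: 4, 2, 0.
2nd diffs: -2, -2 (constant).
Newton forward-difference form: p_k = -1 + 4·C(k,1) + (-2)·C(k,2).
At k = 10: k = 10, so p_{10} = -1 + 40 - 90 = -51.

-51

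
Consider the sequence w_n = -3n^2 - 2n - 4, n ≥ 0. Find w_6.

-124

w_6 = -3·6^2 - 2·6 - 4 = -124.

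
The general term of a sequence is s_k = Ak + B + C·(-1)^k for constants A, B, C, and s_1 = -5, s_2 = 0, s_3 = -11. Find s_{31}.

-95

The three given values yield: A + B - C = -5; 2A + B + C = 0; 3A + B - C = -11.
Subtracting the first from the second: A + 2C = 5.
Subtracting the second from the third: A - 2C = -11.
Solving: C = 4, A = -3, then B = 2.
So s_k = -3·k + 2 + 4·(-1)^k; at k=31 this is -95.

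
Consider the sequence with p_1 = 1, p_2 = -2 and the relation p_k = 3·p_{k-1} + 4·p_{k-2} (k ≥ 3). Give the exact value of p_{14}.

Step forward from the initial values:
p_3 = -2;  p_4 = -14;  p_5 = -50;  …;  p_{11} = -209714;  p_{12} = -838862;  p_{13} = -3355442;  p_{14} = -13421774.
(Characteristic roots are 4 and -1.)

-13421774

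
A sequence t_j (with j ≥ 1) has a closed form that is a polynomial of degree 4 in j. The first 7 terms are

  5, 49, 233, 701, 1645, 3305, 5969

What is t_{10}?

23585

1st diffs: 44, 184, 468, 944, 1660, 2664.
2nd diffs: 140, 284, 476, 716, 1004.
3rd diffs: 144, 192, 240, 288.
4th diffs: 48, 48, 48 (constant).
Newton forward-difference form: t_j = 5 + 44·C(j-1,1) + 140·C(j-1,2) + 144·C(j-1,3) + 48·C(j-1,4).
At j = 10: j-1 = 9, so t_{10} = 5 + 396 + 5040 + 12096 + 6048 = 23585.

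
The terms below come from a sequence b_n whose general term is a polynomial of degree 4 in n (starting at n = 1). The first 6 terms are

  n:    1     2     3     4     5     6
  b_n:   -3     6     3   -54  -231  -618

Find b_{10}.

1st diffs: 9, -3, -57, -177, -387.
2nd diffs: -12, -54, -120, -210.
3rd diffs: -42, -66, -90.
4th diffs: -24, -24 (constant).
Newton forward-difference form: b_n = -3 + 9·C(n-1,1) + (-12)·C(n-1,2) + (-42)·C(n-1,3) + (-24)·C(n-1,4).
At n = 10: n-1 = 9, so b_{10} = -3 + 81 - 432 - 3528 - 3024 = -6906.

-6906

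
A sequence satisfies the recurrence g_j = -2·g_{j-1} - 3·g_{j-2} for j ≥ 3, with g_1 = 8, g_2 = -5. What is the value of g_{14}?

Compute successive terms:
g_3 = -14  g_4 = 43  g_5 = -44  …  g_{11} = -1862  g_{12} = 787  g_{13} = 4012  g_{14} = -10385.

-10385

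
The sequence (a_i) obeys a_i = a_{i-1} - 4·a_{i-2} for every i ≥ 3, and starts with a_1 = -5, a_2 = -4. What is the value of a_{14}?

12128

Compute successive terms:
a_3 = 16; a_4 = 32; a_5 = -32; …; a_{11} = -4640; a_{12} = 2144; a_{13} = 20704; a_{14} = 12128.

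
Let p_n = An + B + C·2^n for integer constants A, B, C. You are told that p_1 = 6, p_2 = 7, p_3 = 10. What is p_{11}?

The three given values yield: A + B + 2C = 6; 2A + B + 4C = 7; 3A + B + 8C = 10.
Subtracting the first from the second: A + 2C = 1.
Subtracting the second from the third: A + 4C = 3.
Solving: C = 1, A = -1, then B = 5.
Therefore p_{11} = -11 + 5 + 1·2048 = 2042.

2042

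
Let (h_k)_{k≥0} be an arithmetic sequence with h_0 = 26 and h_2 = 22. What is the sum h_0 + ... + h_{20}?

126

Common difference d = (22 - 26) / (2 - 0) = -2.
h_k = 26 + (k - 0)·(-2).
h_{20} = -14; S = 21·(26 + (-14))/2 = 126.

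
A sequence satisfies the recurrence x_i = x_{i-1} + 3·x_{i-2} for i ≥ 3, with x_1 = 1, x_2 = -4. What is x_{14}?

x_3 = -1; x_4 = -13; x_5 = -16; …; x_{11} = -3112; x_{12} = -7255; x_{13} = -16591; x_{14} = -38356.

-38356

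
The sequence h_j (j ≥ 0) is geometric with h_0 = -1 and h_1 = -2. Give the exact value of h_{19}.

-524288

Common ratio r = 2.
h_j = (-1)·2^(j-0).
h_{19} = (-1)·2^19 = -524288.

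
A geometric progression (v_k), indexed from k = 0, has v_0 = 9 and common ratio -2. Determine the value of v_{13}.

v_k = 9·(-2)^(k-0).
v_{13} = 9·(-2)^13 = -73728.

-73728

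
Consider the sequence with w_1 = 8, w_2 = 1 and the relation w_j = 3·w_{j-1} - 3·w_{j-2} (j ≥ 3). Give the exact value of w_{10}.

Applying the relation repeatedly:
w_3 = -21; w_4 = -66; w_5 = -135; w_6 = -207; w_7 = -216; w_8 = -27; w_9 = 567; w_{10} = 1782.

1782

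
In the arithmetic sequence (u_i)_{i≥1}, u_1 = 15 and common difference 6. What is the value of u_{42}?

261

u_i = 15 + (i - 1)·6.
u_{42} = 15 + 41·6 = 261.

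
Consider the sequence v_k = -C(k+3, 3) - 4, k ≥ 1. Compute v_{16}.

C(19, 3) = 969, so v_{16} = -973.

-973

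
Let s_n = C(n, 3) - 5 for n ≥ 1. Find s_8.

C(8, 3) = 56, so s_8 = 51.

51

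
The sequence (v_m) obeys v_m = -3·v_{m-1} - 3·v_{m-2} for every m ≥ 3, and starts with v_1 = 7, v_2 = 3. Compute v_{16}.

Step forward from the initial values:
v_3 = -30;  v_4 = 81;  v_5 = -153;  …;  v_{13} = 5103;  v_{14} = 2187;  v_{15} = -21870;  v_{16} = 59049.

59049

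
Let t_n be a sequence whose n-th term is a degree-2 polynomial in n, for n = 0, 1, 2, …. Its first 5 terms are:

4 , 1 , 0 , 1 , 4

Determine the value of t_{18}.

256

1st diffs: -3, -1, 1, 3.
2nd diffs: 2, 2, 2 (constant).
Newton forward-difference form: t_n = 4 + (-3)·C(n,1) + 2·C(n,2).
At n = 18: n = 18, so t_{18} = 4 - 54 + 306 = 256.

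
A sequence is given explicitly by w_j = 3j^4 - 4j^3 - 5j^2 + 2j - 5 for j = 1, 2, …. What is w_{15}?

137275

w_{15} = 3·15^4 - 4·15^3 - 5·15^2 + 2·15 - 5 = 137275.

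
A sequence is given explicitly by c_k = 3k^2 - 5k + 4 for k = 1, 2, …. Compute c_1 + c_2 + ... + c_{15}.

3180

Over k = 1..15: Σk = 120, Σk² = 1240.
Total = (3)·1240 + (-5)·120 + (4)·15 = 3180.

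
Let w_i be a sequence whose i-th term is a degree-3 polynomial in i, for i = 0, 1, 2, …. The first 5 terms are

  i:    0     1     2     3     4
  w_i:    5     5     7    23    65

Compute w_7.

1st diffs: 0, 2, 16, 42.
2nd diffs: 2, 14, 26.
3rd diffs: 12, 12 (constant).
Newton forward-difference form: w_i = 5 + 2·C(i,2) + 12·C(i,3).
At i = 7: i = 7, so w_7 = 5 + 42 + 420 = 467.

467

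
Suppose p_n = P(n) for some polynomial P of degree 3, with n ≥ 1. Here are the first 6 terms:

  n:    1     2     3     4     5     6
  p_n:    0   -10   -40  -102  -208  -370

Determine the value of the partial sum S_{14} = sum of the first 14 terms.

-20202

1st diffs: -10, -30, -62, -106, -162.
2nd diffs: -20, -32, -44, -56.
3rd diffs: -12, -12, -12 (constant).
Newton forward-difference form: p_n = (-10)·C(n-1,1) + (-20)·C(n-1,2) + (-12)·C(n-1,3).
Continuing: …, -600, -910, -1312, -1818, …, p_{14} = -5122.
Summing n = 1..14 (14 terms) gives -20202.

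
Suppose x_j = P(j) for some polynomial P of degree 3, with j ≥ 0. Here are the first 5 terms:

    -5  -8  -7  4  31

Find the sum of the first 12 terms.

3592

1st diffs: -3, 1, 11, 27.
2nd diffs: 4, 10, 16.
3rd diffs: 6, 6 (constant).
Newton forward-difference form: x_j = -5 + (-3)·C(j,1) + 4·C(j,2) + 6·C(j,3).
Continuing: …, 80, 157, 268, 419, …, x_{11} = 1172.
Summing j = 0..11 (12 terms) gives 3592.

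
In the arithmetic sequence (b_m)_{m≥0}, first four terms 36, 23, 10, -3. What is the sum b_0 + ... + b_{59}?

-20850

Common difference d = -13.
b_m = 36 + (m - 0)·(-13).
b_{59} = -731; S = 60·(36 + (-731))/2 = -20850.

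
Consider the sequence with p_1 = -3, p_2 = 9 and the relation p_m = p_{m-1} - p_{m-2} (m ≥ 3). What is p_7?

-3

Compute successive terms:
p_3 = 12;  p_4 = 3;  p_5 = -9;  p_6 = -12;  p_7 = -3.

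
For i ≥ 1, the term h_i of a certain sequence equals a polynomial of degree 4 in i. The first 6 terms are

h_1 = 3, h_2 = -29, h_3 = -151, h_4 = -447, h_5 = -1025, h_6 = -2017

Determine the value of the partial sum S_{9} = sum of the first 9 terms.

1st diffs: -32, -122, -296, -578, -992.
2nd diffs: -90, -174, -282, -414.
3rd diffs: -84, -108, -132.
4th diffs: -24, -24 (constant).
Newton forward-difference form: h_i = 3 + (-32)·C(i-1,1) + (-90)·C(i-1,2) + (-84)·C(i-1,3) + (-24)·C(i-1,4).
Continuing: -3579, -5891, -9157.
Summing i = 1..9 (9 terms) gives -22293.

-22293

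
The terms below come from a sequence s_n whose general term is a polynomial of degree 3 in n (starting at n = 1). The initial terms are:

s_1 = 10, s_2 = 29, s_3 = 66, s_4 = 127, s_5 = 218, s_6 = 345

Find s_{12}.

1st diffs: 19, 37, 61, 91, 127.
2nd diffs: 18, 24, 30, 36.
3rd diffs: 6, 6, 6 (constant).
Newton forward-difference form: s_n = 10 + 19·C(n-1,1) + 18·C(n-1,2) + 6·C(n-1,3).
At n = 12: n-1 = 11, so s_{12} = 10 + 209 + 990 + 990 = 2199.

2199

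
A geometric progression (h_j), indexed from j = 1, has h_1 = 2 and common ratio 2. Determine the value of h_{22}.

4194304

h_j = 2·2^(j-1).
h_{22} = 2·2^21 = 4194304.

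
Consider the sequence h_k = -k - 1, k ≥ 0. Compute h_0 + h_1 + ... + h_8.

-45

Over k = 0..8: Σk = 36.
Total = (-1)·36 + (-1)·9 = -45.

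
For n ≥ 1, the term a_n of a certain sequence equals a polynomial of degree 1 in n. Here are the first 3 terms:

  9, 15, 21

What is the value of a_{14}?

1st diffs: 6, 6 (constant).
So a_n = 6n + 3.
Evaluating at n = 14 gives a_{14} = 87.

87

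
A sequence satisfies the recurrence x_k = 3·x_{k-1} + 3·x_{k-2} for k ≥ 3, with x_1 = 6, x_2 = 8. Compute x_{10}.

x_3 = 42;  x_4 = 150;  x_5 = 576;  x_6 = 2178;  x_7 = 8262;  x_8 = 31320;  x_9 = 118746;  x_{10} = 450198.

450198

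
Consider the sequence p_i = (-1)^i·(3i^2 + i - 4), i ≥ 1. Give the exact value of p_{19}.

(-1)^19 = -1; 3i^2 + i - 4 at i=19 is 1098; so p_{19} = -1098.

-1098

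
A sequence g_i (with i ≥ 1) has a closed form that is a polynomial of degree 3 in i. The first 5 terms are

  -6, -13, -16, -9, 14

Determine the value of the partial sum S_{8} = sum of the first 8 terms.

400

1st diffs: -7, -3, 7, 23.
2nd diffs: 4, 10, 16.
3rd diffs: 6, 6 (constant).
Newton forward-difference form: g_i = -6 + (-7)·C(i-1,1) + 4·C(i-1,2) + 6·C(i-1,3).
Continuing: 59, 132, 239.
Summing i = 1..8 (8 terms) gives 400.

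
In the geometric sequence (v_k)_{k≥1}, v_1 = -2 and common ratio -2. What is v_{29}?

v_k = (-2)·(-2)^(k-1).
v_{29} = (-2)·(-2)^28 = -536870912.

-536870912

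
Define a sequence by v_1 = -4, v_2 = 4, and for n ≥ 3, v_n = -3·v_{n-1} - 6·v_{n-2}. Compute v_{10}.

Compute successive terms:
v_3 = 12, v_4 = -60, v_5 = 108, v_6 = 36, v_7 = -756, v_8 = 2052, v_9 = -1620, v_{10} = -7452.

-7452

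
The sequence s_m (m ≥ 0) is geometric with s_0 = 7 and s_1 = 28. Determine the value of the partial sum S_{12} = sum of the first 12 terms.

39146835

Common ratio r = 4.
s_m = 7·4^(m-0).
S = 7·(4^12 - 1)/(4 - 1) = 7·(16777216 - 1)/(3) = 39146835.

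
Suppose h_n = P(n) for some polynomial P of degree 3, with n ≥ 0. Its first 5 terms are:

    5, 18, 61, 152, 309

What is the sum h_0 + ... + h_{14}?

39660

1st diffs: 13, 43, 91, 157.
2nd diffs: 30, 48, 66.
3rd diffs: 18, 18 (constant).
Newton forward-difference form: h_n = 5 + 13·C(n,1) + 30·C(n,2) + 18·C(n,3).
Continuing: …, 550, 893, 1356, 1957, …, h_{14} = 9469.
Summing n = 0..14 (15 terms) gives 39660.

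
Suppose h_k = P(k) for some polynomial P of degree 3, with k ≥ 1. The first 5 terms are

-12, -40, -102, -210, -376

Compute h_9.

-1860

1st diffs: -28, -62, -108, -166.
2nd diffs: -34, -46, -58.
3rd diffs: -12, -12 (constant).
Newton forward-difference form: h_k = -12 + (-28)·C(k-1,1) + (-34)·C(k-1,2) + (-12)·C(k-1,3).
At k = 9: k-1 = 8, so h_9 = -12 - 224 - 952 - 672 = -1860.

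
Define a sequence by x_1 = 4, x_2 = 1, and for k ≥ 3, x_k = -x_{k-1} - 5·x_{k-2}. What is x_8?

1121

Step forward from the initial values:
x_3 = -21  x_4 = 16  x_5 = 89  x_6 = -169  x_7 = -276  x_8 = 1121.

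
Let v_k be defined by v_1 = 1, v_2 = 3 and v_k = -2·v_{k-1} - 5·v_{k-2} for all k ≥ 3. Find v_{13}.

-8839

Compute successive terms:
v_3 = -11;  v_4 = 7;  v_5 = 41;  …;  v_{10} = -237;  v_{11} = 6469;  v_{12} = -11753;  v_{13} = -8839.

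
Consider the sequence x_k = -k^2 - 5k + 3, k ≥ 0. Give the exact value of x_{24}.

-693

x_{24} = -1·24^2 - 5·24 + 3 = -693.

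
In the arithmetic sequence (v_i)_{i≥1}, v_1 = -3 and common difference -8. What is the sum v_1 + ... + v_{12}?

v_i = -3 + (i - 1)·(-8).
v_{12} = -91; S = 12·(-3 + (-91))/2 = -564.

-564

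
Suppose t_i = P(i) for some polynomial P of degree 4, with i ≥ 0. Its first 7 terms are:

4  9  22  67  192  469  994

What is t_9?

1st diffs: 5, 13, 45, 125, 277, 525.
2nd diffs: 8, 32, 80, 152, 248.
3rd diffs: 24, 48, 72, 96.
4th diffs: 24, 24, 24 (constant).
Newton forward-difference form: t_i = 4 + 5·C(i,1) + 8·C(i,2) + 24·C(i,3) + 24·C(i,4).
At i = 9: i = 9, so t_9 = 4 + 45 + 288 + 2016 + 3024 = 5377.

5377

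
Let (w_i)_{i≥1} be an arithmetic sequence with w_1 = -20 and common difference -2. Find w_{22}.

w_i = -20 + (i - 1)·(-2).
w_{22} = -20 + 21·(-2) = -62.

-62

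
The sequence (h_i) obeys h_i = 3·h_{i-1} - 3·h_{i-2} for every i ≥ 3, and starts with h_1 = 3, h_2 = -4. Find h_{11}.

2430

Compute successive terms:
h_3 = -21; h_4 = -51; h_5 = -90; h_6 = -117; h_7 = -81; h_8 = 108; h_9 = 567; h_{10} = 1377; h_{11} = 2430.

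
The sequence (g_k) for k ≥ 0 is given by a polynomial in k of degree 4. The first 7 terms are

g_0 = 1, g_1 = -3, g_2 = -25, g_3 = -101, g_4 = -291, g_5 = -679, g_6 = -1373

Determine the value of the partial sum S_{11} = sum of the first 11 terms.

1st diffs: -4, -22, -76, -190, -388, -694.
2nd diffs: -18, -54, -114, -198, -306.
3rd diffs: -36, -60, -84, -108.
4th diffs: -24, -24, -24 (constant).
Newton forward-difference form: g_k = 1 + (-4)·C(k,1) + (-18)·C(k,2) + (-36)·C(k,3) + (-24)·C(k,4).
Continuing: -2505, -4231, -6731, -10209.
Summing k = 0..10 (11 terms) gives -26147.

-26147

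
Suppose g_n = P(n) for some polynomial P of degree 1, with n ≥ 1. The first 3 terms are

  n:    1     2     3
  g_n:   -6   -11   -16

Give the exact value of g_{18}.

-91

1st diffs: -5, -5 (constant).
So g_n = -5n - 1.
Evaluating at n = 18 gives g_{18} = -91.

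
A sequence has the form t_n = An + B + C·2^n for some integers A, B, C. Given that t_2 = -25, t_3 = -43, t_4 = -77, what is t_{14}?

The three given values yield: 2A + B + 4C = -25; 3A + B + 8C = -43; 4A + B + 16C = -77.
Subtracting the first from the second: A + 4C = -18.
Subtracting the second from the third: A + 8C = -34.
Solving: C = -4, A = -2, then B = -5.
Hence t_{14} = -2·14 + (-5) + (-4)·16384 = -65569.

-65569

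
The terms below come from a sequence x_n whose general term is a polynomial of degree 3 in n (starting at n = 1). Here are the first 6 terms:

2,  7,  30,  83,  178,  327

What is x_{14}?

4903

1st diffs: 5, 23, 53, 95, 149.
2nd diffs: 18, 30, 42, 54.
3rd diffs: 12, 12, 12 (constant).
Newton forward-difference form: x_n = 2 + 5·C(n-1,1) + 18·C(n-1,2) + 12·C(n-1,3).
At n = 14: n-1 = 13, so x_{14} = 2 + 65 + 1404 + 3432 = 4903.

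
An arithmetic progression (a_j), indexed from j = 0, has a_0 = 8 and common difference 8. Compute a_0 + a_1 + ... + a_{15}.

a_j = 8 + (j - 0)·8.
a_{15} = 128; S = 16·(8 + 128)/2 = 1088.

1088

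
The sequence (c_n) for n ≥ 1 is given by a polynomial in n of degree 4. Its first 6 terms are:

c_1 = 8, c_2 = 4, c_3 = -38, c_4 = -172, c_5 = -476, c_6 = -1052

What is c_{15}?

1st diffs: -4, -42, -134, -304, -576.
2nd diffs: -38, -92, -170, -272.
3rd diffs: -54, -78, -102.
4th diffs: -24, -24 (constant).
So c_n = -n^4 + n^3 + 4n + 4.
Evaluating at n = 15 gives c_{15} = -47186.

-47186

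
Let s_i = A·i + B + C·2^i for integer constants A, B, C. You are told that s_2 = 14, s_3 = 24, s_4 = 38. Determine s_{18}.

Plug in i = 2, 3, 4: 2A + B + 4C = 14; 3A + B + 8C = 24; 4A + B + 16C = 38.
Subtracting the first from the second: A + 4C = 10.
Subtracting the second from the third: A + 8C = 14.
Solving: C = 1, A = 6, then B = -2.
Therefore s_{18} = 108 + (-2) + 1·262144 = 262250.

262250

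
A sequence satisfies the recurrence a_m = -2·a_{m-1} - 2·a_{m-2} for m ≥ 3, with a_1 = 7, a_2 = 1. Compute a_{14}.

Step forward from the initial values:
a_3 = -16; a_4 = 30; a_5 = -28; …; a_{11} = -256; a_{12} = 480; a_{13} = -448; a_{14} = -64.

-64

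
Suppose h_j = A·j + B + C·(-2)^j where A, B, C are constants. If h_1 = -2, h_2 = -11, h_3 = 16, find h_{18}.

-524243

Plug in j = 1, 2, 3: A + B - 2C = -2; 2A + B + 4C = -11; 3A + B - 8C = 16.
Subtracting the first from the second: A + 6C = -9.
Subtracting the second from the third: A - 12C = 27.
Solving: C = -2, A = 3, then B = -9.
So h_j = 3·j + (-9) + (-2)·(-2)^j; at j=18 this is -524243.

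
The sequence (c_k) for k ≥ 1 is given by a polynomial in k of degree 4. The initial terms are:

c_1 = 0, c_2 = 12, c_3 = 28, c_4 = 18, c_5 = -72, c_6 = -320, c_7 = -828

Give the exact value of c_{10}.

-5292

1st diffs: 12, 16, -10, -90, -248, -508.
2nd diffs: 4, -26, -80, -158, -260.
3rd diffs: -30, -54, -78, -102.
4th diffs: -24, -24, -24 (constant).
So c_k = -k^4 + 5k^3 - 3k^2 + k - 2.
Evaluating at k = 10 gives c_{10} = -5292.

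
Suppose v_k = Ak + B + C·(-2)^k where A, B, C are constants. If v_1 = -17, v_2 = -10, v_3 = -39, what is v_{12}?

8124

At k = 1, 2, 3: A + B - 2C = -17; 2A + B + 4C = -10; 3A + B - 8C = -39.
Subtracting the first from the second: A + 6C = 7.
Subtracting the second from the third: A - 12C = -29.
Solving: C = 2, A = -5, then B = -8.
Therefore v_{12} = -60 + (-8) + 2·4096 = 8124.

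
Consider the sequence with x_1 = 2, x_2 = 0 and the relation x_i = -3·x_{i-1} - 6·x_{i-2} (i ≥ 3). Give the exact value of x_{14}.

-288684

Step forward from the initial values:
x_3 = -12; x_4 = 36; x_5 = -36; …; x_{11} = -18468; x_{12} = 14580; x_{13} = 67068; x_{14} = -288684.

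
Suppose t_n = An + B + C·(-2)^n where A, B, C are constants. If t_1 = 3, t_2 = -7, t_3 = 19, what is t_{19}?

The three given values yield: A + B - 2C = 3; 2A + B + 4C = -7; 3A + B - 8C = 19.
Subtracting the first from the second: A + 6C = -10.
Subtracting the second from the third: A - 12C = 26.
Solving: C = -2, A = 2, then B = -3.
Hence t_{19} = 2·19 + (-3) + (-2)·(-524288) = 1048611.

1048611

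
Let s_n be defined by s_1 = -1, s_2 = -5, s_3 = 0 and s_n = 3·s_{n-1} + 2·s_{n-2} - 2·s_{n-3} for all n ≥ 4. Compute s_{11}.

-25602

Step forward from the initial values:
s_4 = -8; s_5 = -14; s_6 = -58; s_7 = -186; s_8 = -646; s_9 = -2194; s_{10} = -7502; s_{11} = -25602.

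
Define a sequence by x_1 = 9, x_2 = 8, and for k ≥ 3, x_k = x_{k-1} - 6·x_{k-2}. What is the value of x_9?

Step forward from the initial values:
x_3 = -46  x_4 = -94  x_5 = 182  x_6 = 746  x_7 = -346  x_8 = -4822  x_9 = -2746.

-2746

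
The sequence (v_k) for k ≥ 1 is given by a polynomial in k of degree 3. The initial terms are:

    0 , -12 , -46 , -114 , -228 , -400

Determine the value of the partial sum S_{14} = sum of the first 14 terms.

-21112

1st diffs: -12, -34, -68, -114, -172.
2nd diffs: -22, -34, -46, -58.
3rd diffs: -12, -12, -12 (constant).
So v_k = -2k^3 + k^2 - k + 2.
Continuing: …, -642, -966, -1384, -1908, …, v_{14} = -5304.
Summing k = 1..14 (14 terms) gives -21112.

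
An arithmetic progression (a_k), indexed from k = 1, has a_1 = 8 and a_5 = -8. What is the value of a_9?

Common difference d = (-8 - 8) / (5 - 1) = -4.
a_k = 8 + (k - 1)·(-4).
a_9 = 8 + 8·(-4) = -24.

-24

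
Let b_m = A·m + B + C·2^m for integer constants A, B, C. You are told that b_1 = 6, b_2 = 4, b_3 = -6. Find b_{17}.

-524178

The three given values yield: A + B + 2C = 6; 2A + B + 4C = 4; 3A + B + 8C = -6.
Subtracting the first from the second: A + 2C = -2.
Subtracting the second from the third: A + 4C = -10.
Solving: C = -4, A = 6, then B = 8.
Hence b_{17} = 6·17 + 8 + (-4)·131072 = -524178.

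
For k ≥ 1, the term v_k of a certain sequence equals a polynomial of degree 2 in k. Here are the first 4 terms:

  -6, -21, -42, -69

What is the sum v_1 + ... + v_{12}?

-2382

1st diffs: -15, -21, -27.
2nd diffs: -6, -6 (constant).
Newton forward-difference form: v_k = -6 + (-15)·C(k-1,1) + (-6)·C(k-1,2).
Continuing: …, -102, -141, -186, -237, …, v_{12} = -501.
Summing k = 1..12 (12 terms) gives -2382.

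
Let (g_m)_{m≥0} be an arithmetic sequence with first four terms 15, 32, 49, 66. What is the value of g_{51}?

Common difference d = 17.
g_m = 15 + (m - 0)·17.
g_{51} = 15 + 51·17 = 882.

882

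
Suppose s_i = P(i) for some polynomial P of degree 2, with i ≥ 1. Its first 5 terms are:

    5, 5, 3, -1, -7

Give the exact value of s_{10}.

-67

1st diffs: 0, -2, -4, -6.
2nd diffs: -2, -2, -2 (constant).
So s_i = -i^2 + 3i + 3.
Evaluating at i = 10 gives s_{10} = -67.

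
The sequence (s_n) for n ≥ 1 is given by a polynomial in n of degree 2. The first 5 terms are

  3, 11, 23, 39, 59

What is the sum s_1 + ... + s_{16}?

3248

1st diffs: 8, 12, 16, 20.
2nd diffs: 4, 4, 4 (constant).
Newton forward-difference form: s_n = 3 + 8·C(n-1,1) + 4·C(n-1,2).
Continuing: …, 83, 111, 143, 179, …, s_{16} = 543.
Summing n = 1..16 (16 terms) gives 3248.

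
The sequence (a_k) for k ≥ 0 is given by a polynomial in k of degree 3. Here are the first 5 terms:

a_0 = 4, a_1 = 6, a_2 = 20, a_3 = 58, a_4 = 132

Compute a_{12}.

1st diffs: 2, 14, 38, 74.
2nd diffs: 12, 24, 36.
3rd diffs: 12, 12 (constant).
So a_k = 2k^3 + 4.
Evaluating at k = 12 gives a_{12} = 3460.

3460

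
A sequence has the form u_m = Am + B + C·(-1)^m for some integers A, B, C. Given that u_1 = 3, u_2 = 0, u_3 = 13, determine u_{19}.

Plug in m = 1, 2, 3: A + B - C = 3; 2A + B + C = 0; 3A + B - C = 13.
Subtracting the first from the second: A + 2C = -3.
Subtracting the second from the third: A - 2C = 13.
Solving: C = -4, A = 5, then B = -6.
Hence u_{19} = 5·19 + (-6) + (-4)·(-1) = 93.

93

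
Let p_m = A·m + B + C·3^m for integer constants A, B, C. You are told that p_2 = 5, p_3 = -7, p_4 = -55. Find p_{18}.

Write the equations: 2A + B + 9C = 5; 3A + B + 27C = -7; 4A + B + 81C = -55.
Subtracting the first from the second: A + 18C = -12.
Subtracting the second from the third: A + 54C = -48.
Solving: C = -1, A = 6, then B = 2.
So p_m = 6·m + 2 + (-1)·3^m; at m=18 this is -387420379.

-387420379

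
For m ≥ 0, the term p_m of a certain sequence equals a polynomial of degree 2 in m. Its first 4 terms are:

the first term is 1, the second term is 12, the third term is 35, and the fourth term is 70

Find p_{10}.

651

1st diffs: 11, 23, 35.
2nd diffs: 12, 12 (constant).
So p_m = 6m^2 + 5m + 1.
Evaluating at m = 10 gives p_{10} = 651.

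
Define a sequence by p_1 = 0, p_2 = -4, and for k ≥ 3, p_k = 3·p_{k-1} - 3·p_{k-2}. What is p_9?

Applying the relation repeatedly:
p_3 = -12, p_4 = -24, p_5 = -36, p_6 = -36, p_7 = 0, p_8 = 108, p_9 = 324.

324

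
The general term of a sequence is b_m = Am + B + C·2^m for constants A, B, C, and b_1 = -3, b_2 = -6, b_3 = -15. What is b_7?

-363

Plug in m = 1, 2, 3: A + B + 2C = -3; 2A + B + 4C = -6; 3A + B + 8C = -15.
Subtracting the first from the second: A + 2C = -3.
Subtracting the second from the third: A + 4C = -9.
Solving: C = -3, A = 3, then B = 0.
Therefore b_7 = 21 + 0 + (-3)·128 = -363.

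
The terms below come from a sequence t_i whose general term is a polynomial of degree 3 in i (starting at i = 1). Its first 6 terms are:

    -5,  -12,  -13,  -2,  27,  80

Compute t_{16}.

3250

1st diffs: -7, -1, 11, 29, 53.
2nd diffs: 6, 12, 18, 24.
3rd diffs: 6, 6, 6 (constant).
Newton forward-difference form: t_i = -5 + (-7)·C(i-1,1) + 6·C(i-1,2) + 6·C(i-1,3).
At i = 16: i-1 = 15, so t_{16} = -5 - 105 + 630 + 2730 = 3250.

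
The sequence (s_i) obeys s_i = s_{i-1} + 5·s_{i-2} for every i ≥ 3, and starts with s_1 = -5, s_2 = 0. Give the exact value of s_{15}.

Applying the relation repeatedly:
s_3 = -25, s_4 = -25, s_5 = -150, …, s_{12} = -154775, s_{13} = -440525, s_{14} = -1214400, s_{15} = -3417025.

-3417025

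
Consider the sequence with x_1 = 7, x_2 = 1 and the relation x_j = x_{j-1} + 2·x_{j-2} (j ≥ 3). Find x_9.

687

Applying the relation repeatedly:
x_3 = 15  x_4 = 17  x_5 = 47  x_6 = 81  x_7 = 175  x_8 = 337  x_9 = 687.
(Characteristic roots are 2 and -1.)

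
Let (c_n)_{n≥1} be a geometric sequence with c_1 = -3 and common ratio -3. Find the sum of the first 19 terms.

c_n = (-3)·(-3)^(n-1).
S = (-3)·((-3)^19 - 1)/(-3 - 1) = (-3)·(-1162261467 - 1)/(-4) = -871696101.

-871696101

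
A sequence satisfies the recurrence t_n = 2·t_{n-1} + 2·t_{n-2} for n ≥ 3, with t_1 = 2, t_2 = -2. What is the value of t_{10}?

-1312

Step forward from the initial values:
t_3 = 0, t_4 = -4, t_5 = -8, t_6 = -24, t_7 = -64, t_8 = -176, t_9 = -480, t_{10} = -1312.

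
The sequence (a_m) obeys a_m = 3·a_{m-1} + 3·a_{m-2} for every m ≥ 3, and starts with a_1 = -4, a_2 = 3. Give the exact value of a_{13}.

Applying the relation repeatedly:
a_3 = -3; a_4 = 0; a_5 = -9; …; a_{10} = -5832; a_{11} = -22113; a_{12} = -83835; a_{13} = -317844.

-317844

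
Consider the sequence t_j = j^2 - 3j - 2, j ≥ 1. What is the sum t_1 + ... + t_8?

80

Over j = 1..8: Σj = 36, Σj² = 204.
Total = (1)·204 + (-3)·36 + (-2)·8 = 80.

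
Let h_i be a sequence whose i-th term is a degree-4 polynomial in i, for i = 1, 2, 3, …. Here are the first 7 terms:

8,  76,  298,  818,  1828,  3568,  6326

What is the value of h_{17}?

187576

1st diffs: 68, 222, 520, 1010, 1740, 2758.
2nd diffs: 154, 298, 490, 730, 1018.
3rd diffs: 144, 192, 240, 288.
4th diffs: 48, 48, 48 (constant).
So h_i = 2i^4 + 4i^3 + 3i^2 + i - 2.
Evaluating at i = 17 gives h_{17} = 187576.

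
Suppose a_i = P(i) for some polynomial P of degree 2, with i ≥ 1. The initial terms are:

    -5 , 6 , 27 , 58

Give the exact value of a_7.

1st diffs: 11, 21, 31.
2nd diffs: 10, 10 (constant).
Newton forward-difference form: a_i = -5 + 11·C(i-1,1) + 10·C(i-1,2).
At i = 7: i-1 = 6, so a_7 = -5 + 66 + 150 = 211.

211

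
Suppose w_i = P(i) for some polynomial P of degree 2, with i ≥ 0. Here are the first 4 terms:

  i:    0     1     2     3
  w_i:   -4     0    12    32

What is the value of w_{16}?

1020

1st diffs: 4, 12, 20.
2nd diffs: 8, 8 (constant).
Newton forward-difference form: w_i = -4 + 4·C(i,1) + 8·C(i,2).
At i = 16: i = 16, so w_{16} = -4 + 64 + 960 = 1020.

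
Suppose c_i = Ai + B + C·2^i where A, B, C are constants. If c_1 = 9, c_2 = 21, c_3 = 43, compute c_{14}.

At i = 1, 2, 3: A + B + 2C = 9; 2A + B + 4C = 21; 3A + B + 8C = 43.
Subtracting the first from the second: A + 2C = 12.
Subtracting the second from the third: A + 4C = 22.
Solving: C = 5, A = 2, then B = -3.
So c_i = 2·i + (-3) + 5·2^i; at i=14 this is 81945.

81945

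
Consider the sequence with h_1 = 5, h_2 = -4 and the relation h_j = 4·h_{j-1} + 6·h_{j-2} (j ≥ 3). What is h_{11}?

3849440

Applying the relation repeatedly:
h_3 = 14  h_4 = 32  h_5 = 212  h_6 = 1040  h_7 = 5432  h_8 = 27968  h_9 = 144464  h_{10} = 745664  h_{11} = 3849440.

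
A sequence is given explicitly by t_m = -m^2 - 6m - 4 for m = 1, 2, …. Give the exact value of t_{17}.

t_{17} = -1·17^2 - 6·17 - 4 = -395.

-395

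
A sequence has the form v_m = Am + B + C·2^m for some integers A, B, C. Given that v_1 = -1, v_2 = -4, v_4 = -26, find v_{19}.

The three given values yield: A + B + 2C = -1; 2A + B + 4C = -4; 4A + B + 16C = -26.
Subtracting the first from the second: A + 2C = -3.
Subtracting the second from the third: 2A + 12C = -22.
Solving: C = -2, A = 1, then B = 2.
So v_m = 1·m + 2 + (-2)·2^m; at m=19 this is -1048555.

-1048555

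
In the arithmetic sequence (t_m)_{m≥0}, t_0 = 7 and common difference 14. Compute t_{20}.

t_m = 7 + (m - 0)·14.
t_{20} = 7 + 20·14 = 287.

287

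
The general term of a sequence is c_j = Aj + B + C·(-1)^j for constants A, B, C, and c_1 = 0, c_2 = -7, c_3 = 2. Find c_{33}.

At j = 1, 2, 3: A + B - C = 0; 2A + B + C = -7; 3A + B - C = 2.
Subtracting the first from the second: A + 2C = -7.
Subtracting the second from the third: A - 2C = 9.
Solving: C = -4, A = 1, then B = -5.
Therefore c_{33} = 33 + (-5) + (-4)·(-1) = 32.

32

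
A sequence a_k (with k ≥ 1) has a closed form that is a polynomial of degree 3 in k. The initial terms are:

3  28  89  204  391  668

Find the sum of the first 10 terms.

9255

1st diffs: 25, 61, 115, 187, 277.
2nd diffs: 36, 54, 72, 90.
3rd diffs: 18, 18, 18 (constant).
Newton forward-difference form: a_k = 3 + 25·C(k-1,1) + 36·C(k-1,2) + 18·C(k-1,3).
Continuing: 1053, 1564, 2219, 3036.
Summing k = 1..10 (10 terms) gives 9255.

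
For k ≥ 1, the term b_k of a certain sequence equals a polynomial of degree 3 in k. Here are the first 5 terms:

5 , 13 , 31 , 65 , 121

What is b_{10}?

1st diffs: 8, 18, 34, 56.
2nd diffs: 10, 16, 22.
3rd diffs: 6, 6 (constant).
So b_k = k^3 - k^2 + 4k + 1.
Evaluating at k = 10 gives b_{10} = 941.

941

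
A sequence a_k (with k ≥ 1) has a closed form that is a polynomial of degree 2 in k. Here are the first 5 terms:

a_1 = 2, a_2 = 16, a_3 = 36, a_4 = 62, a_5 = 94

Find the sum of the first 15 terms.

1st diffs: 14, 20, 26, 32.
2nd diffs: 6, 6, 6 (constant).
Newton forward-difference form: a_k = 2 + 14·C(k-1,1) + 6·C(k-1,2).
Continuing: …, 132, 176, 226, 282, …, a_{15} = 744.
Summing k = 1..15 (15 terms) gives 4230.

4230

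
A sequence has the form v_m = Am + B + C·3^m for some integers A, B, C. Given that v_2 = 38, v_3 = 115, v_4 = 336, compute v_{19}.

Plug in m = 2, 3, 4: 2A + B + 9C = 38; 3A + B + 27C = 115; 4A + B + 81C = 336.
Subtracting the first from the second: A + 18C = 77.
Subtracting the second from the third: A + 54C = 221.
Solving: C = 4, A = 5, then B = -8.
So v_m = 5·m + (-8) + 4·3^m; at m=19 this is 4649045955.

4649045955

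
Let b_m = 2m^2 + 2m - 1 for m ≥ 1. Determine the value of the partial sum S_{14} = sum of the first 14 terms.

Over m = 1..14: Σm = 105, Σm² = 1015.
Total = (2)·1015 + (2)·105 + (-1)·14 = 2226.

2226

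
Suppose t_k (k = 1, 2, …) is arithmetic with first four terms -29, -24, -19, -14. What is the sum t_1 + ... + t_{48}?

4248

Common difference d = 5.
t_k = -29 + (k - 1)·5.
t_{48} = 206; S = 48·(-29 + 206)/2 = 4248.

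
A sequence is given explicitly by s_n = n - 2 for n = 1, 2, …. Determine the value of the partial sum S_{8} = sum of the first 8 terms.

20

Over n = 1..8: Σn = 36.
Total = (1)·36 + (-2)·8 = 20.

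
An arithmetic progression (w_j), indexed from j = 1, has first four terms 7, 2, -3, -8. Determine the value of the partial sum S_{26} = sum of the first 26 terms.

Common difference d = -5.
w_j = 7 + (j - 1)·(-5).
w_{26} = -118; S = 26·(7 + (-118))/2 = -1443.

-1443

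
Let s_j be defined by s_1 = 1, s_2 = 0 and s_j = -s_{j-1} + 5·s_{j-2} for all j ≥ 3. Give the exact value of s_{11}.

Step forward from the initial values:
s_3 = 5; s_4 = -5; s_5 = 30; s_6 = -55; s_7 = 205; s_8 = -480; s_9 = 1505; s_{10} = -3905; s_{11} = 11430.

11430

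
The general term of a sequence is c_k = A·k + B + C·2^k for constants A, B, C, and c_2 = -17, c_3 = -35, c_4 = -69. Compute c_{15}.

The three given values yield: 2A + B + 4C = -17; 3A + B + 8C = -35; 4A + B + 16C = -69.
Subtracting the first from the second: A + 4C = -18.
Subtracting the second from the third: A + 8C = -34.
Solving: C = -4, A = -2, then B = 3.
So c_k = -2·k + 3 + (-4)·2^k; at k=15 this is -131099.

-131099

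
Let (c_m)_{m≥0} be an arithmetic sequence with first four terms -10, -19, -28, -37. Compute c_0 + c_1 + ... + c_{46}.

Common difference d = -9.
c_m = -10 + (m - 0)·(-9).
c_{46} = -424; S = 47·(-10 + (-424))/2 = -10199.

-10199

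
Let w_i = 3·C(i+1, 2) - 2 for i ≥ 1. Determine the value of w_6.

61

C(7, 2) = 21, so w_6 = 61.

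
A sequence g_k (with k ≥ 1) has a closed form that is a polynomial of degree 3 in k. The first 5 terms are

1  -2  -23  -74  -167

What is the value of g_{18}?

-10658

1st diffs: -3, -21, -51, -93.
2nd diffs: -18, -30, -42.
3rd diffs: -12, -12 (constant).
So g_k = -2k^3 + 3k^2 + 2k - 2.
Evaluating at k = 18 gives g_{18} = -10658.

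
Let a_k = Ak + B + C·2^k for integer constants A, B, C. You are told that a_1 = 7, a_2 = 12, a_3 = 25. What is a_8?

Write the equations: A + B + 2C = 7; 2A + B + 4C = 12; 3A + B + 8C = 25.
Subtracting the first from the second: A + 2C = 5.
Subtracting the second from the third: A + 4C = 13.
Solving: C = 4, A = -3, then B = 2.
Therefore a_8 = -24 + 2 + 4·256 = 1002.

1002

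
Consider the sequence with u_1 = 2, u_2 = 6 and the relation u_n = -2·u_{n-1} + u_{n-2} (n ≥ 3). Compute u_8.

874

Compute successive terms:
u_3 = -10, u_4 = 26, u_5 = -62, u_6 = 150, u_7 = -362, u_8 = 874.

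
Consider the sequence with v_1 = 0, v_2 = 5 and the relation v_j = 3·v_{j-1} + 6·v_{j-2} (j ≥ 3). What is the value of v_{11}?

Applying the relation repeatedly:
v_3 = 15;  v_4 = 75;  v_5 = 315;  v_6 = 1395;  v_7 = 6075;  v_8 = 26595;  v_9 = 116235;  v_{10} = 508275;  v_{11} = 2222235.

2222235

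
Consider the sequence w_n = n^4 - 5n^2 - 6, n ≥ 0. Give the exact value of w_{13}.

27710

w_{13} = 1·13^4 - 5·13^2 - 6 = 27710.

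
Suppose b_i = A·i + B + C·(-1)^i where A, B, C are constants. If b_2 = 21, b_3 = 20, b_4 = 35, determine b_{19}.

At i = 2, 3, 4: 2A + B + C = 21; 3A + B - C = 20; 4A + B + C = 35.
Subtracting the first from the second: A - 2C = -1.
Subtracting the second from the third: A + 2C = 15.
Solving: C = 4, A = 7, then B = 3.
So b_i = 7·i + 3 + 4·(-1)^i; at i=19 this is 132.

132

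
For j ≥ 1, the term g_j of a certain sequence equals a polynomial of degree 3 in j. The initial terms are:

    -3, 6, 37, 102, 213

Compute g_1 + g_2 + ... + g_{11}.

1st diffs: 9, 31, 65, 111.
2nd diffs: 22, 34, 46.
3rd diffs: 12, 12 (constant).
Newton forward-difference form: g_j = -3 + 9·C(j-1,1) + 22·C(j-1,2) + 12·C(j-1,3).
Continuing: …, 382, 621, 942, 1357, …, g_{11} = 2517.
Summing j = 1..11 (11 terms) gives 8052.

8052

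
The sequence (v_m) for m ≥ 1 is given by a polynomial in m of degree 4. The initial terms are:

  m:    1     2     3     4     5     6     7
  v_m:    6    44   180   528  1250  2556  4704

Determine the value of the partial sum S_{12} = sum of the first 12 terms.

118586

1st diffs: 38, 136, 348, 722, 1306, 2148.
2nd diffs: 98, 212, 374, 584, 842.
3rd diffs: 114, 162, 210, 258.
4th diffs: 48, 48, 48 (constant).
Newton forward-difference form: v_m = 6 + 38·C(m-1,1) + 98·C(m-1,2) + 114·C(m-1,3) + 48·C(m-1,4).
Continuing: …, 8000, 12798, 19500, 28556, …, v_{12} = 40464.
Summing m = 1..12 (12 terms) gives 118586.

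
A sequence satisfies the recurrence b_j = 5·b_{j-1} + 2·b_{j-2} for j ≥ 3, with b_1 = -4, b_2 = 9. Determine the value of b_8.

168867

Applying the relation repeatedly:
b_3 = 37  b_4 = 203  b_5 = 1089  b_6 = 5851  b_7 = 31433  b_8 = 168867.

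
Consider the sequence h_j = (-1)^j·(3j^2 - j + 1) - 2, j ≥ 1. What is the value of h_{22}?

1429

(-1)^22 = 1; 3j^2 - j + 1 at j=22 is 1431; so h_{22} = 1429.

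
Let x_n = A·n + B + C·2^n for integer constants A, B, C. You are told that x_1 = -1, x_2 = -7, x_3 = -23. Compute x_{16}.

Plug in n = 1, 2, 3: A + B + 2C = -1; 2A + B + 4C = -7; 3A + B + 8C = -23.
Subtracting the first from the second: A + 2C = -6.
Subtracting the second from the third: A + 4C = -16.
Solving: C = -5, A = 4, then B = 5.
Therefore x_{16} = 64 + 5 + (-5)·65536 = -327611.

-327611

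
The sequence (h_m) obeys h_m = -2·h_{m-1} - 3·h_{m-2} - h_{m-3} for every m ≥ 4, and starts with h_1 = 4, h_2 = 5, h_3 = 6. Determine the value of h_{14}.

1904

Step forward from the initial values:
h_4 = -31  h_5 = 39  h_6 = 9  …  h_{11} = 521  h_{12} = 19  h_{13} = -1241  h_{14} = 1904.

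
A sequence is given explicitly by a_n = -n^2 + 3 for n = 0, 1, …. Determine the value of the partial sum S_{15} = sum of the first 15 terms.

Over n = 0..14: Σn = 105, Σn² = 1015.
Total = (-1)·1015 + (3)·15 = -970.

-970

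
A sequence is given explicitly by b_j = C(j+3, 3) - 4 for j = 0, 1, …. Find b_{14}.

676

C(17, 3) = 680, so b_{14} = 676.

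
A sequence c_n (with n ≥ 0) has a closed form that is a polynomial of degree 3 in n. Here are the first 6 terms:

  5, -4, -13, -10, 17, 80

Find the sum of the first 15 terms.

1st diffs: -9, -9, 3, 27, 63.
2nd diffs: 0, 12, 24, 36.
3rd diffs: 12, 12, 12 (constant).
Newton forward-difference form: c_n = 5 + (-9)·C(n,1) + 12·C(n,3).
Continuing: …, 191, 362, 605, 932, …, c_{14} = 4247.
Summing n = 0..14 (15 terms) gives 15510.

15510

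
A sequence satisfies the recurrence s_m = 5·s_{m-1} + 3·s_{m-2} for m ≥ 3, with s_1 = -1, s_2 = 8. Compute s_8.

Applying the relation repeatedly:
s_3 = 37;  s_4 = 209;  s_5 = 1156;  s_6 = 6407;  s_7 = 35503;  s_8 = 196736.

196736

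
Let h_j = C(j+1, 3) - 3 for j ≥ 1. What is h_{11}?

217

C(12, 3) = 220, so h_{11} = 217.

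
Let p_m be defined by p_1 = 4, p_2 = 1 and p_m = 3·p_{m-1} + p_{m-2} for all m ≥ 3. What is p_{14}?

3412441

Iterate the recurrence:
p_3 = 7;  p_4 = 22;  p_5 = 73;  …;  p_{11} = 94717;  p_{12} = 312829;  p_{13} = 1033204;  p_{14} = 3412441.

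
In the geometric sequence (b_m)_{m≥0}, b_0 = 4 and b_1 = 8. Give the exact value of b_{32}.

Common ratio r = 2.
b_m = 4·2^(m-0).
b_{32} = 4·2^32 = 17179869184.

17179869184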